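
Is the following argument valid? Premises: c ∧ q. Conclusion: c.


This matches the form of conjunction elimination: the conclusion follows in every model of the premises.

Valid.


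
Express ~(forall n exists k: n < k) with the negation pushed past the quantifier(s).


Negation flips each quantifier (∀↔∃) and negates the inner predicate.
¬(forall n exists k: φ) = exists n forall k: ¬φ.

exists n forall k: ~(n < k)


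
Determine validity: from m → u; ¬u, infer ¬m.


This matches the form of modus tollens: the conclusion follows in every model of the premises.

Valid.


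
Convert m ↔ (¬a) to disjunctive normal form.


Step 1: m ↔ (¬a) is true exactly when both agree: (m ∧ (¬a)) ∨ (¬m ∧ ¬(¬a)).
Step 2: Eliminate any double negations (¬¬X = X).

(m ∧ (¬a)) ∨ ((¬m) ∧ a)


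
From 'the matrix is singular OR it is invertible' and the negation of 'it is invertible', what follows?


Disjunctive syllogism: from (P ∨ Q) and ¬P, infer Q.
One disjunct, 'it is invertible', is ruled out; the other must hold.

the matrix is singular


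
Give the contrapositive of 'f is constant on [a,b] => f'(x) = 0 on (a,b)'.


The contrapositive of (P → Q) is (¬Q → ¬P); it is logically equivalent to the original.
Here P = 'f is constant on [a,b]' and Q = 'f'(x) = 0 on (a,b)'.

If not (f'(x) = 0 on (a,b)), then not (f is constant on [a,b]).


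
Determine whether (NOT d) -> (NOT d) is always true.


Build the truth table over {d}:
d | φ
-----
F | T
T | T
Every row evaluates to true.

Yes, it is a tautology.


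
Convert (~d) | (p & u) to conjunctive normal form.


Step 1: Distribute ∨ over ∧: (¬d) ∨ (p ∧ u) = ((¬d) ∨ p) ∧ ((¬d) ∨ u).

((~d) | p) & ((~d) | u)


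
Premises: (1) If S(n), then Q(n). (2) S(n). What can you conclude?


Modus ponens: from (P → Q) and P, infer Q.
P = 'S(n)' is asserted, and P → Q holds, so Q follows.

Q(n).


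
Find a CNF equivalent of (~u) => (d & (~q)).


Step 1: Rewrite (¬u) → (d ∧ (¬q)) as ¬(¬u) ∨ (d ∧ (¬q)).
Step 2: Distribute ∨ over ∧.
Step 3: Eliminate any double negations (¬¬X = X).

(u | d) & (u | (~q))


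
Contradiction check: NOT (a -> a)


Truth table over {a}:
a | φ
-----
F | F
T | F
Every row is false.

Yes, it is a contradiction.


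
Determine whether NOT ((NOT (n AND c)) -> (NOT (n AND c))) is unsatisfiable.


Truth table over {c, n}:
c | n | φ
---------
F | F | F
T | F | F
F | T | F
T | T | F
Every row is false.

Yes, it is a contradiction.


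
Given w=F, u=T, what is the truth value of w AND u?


Conjunction is true only when both operands are true.
Substitute: w=F, u=T.
F AND T evaluates to F.

F


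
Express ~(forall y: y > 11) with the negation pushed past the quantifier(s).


¬(forall x: φ) = exists x: ¬φ, and ¬(exists x: φ) = forall x: ¬φ.
Apply to the universal statement.

exists y: ~(y > 11)


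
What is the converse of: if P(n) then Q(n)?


The converse of (P → Q) is (Q → P). It is not in general equivalent to the original.
Here P = 'P(n)' and Q = 'Q(n)'.

If Q(n), then P(n).


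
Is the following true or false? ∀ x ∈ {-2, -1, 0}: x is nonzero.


Evaluate the predicate on each element: -2:T, -1:T, 0:F.
Counterexample x = 0 fails the predicate.

F


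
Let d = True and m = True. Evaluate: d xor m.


Exclusive or is true when exactly one operand is true.
Substitute: d=True, m=True.
True xor True evaluates to False.

False


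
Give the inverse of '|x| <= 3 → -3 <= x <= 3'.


The inverse of (P → Q) is (¬P → ¬Q). It is equivalent to the converse, not to the original.
Here P = '|x| <= 3' and Q = '-3 <= x <= 3'.

If not (|x| <= 3), then not (-3 <= x <= 3).


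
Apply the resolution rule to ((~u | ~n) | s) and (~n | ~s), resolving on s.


The clauses contain complementary literals s and ~s.
Resolution eliminates this pair and disjoins the remaining literals (merging duplicates).

(~u | ~n)


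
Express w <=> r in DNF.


Step 1: w ↔ r is true exactly when both agree: (w ∧ r) ∨ (¬w ∧ ¬r).

(w & r) | ((~w) & (~r))


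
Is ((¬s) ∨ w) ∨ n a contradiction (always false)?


Truth table over {n, s, w}:
n | s | w | φ
-------------
F | F | F | T
T | F | F | T
F | T | F | F
T | T | F | T
F | F | T | T
T | F | T | T
F | T | T | T
T | T | T | T
Satisfying assignment at row 1: n=F, s=F, w=F gives T.

No, it is not a contradiction.


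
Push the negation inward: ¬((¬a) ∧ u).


De Morgan: the negation of a conjunction is the disjunction of the negations.
Distribute ¬ across ∧, flipping it to ∨, and negate each literal.

a ∨ (¬u)


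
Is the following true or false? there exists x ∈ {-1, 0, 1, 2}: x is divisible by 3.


Evaluate the predicate on each element: -1:F, 0:T, 1:F, 2:F.
Witness x = 0 satisfies the predicate.

T


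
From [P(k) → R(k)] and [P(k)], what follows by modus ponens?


Modus ponens: from (P → Q) and P, infer Q.
P = 'P(k)' is asserted, and P → Q holds, so Q follows.

R(k).


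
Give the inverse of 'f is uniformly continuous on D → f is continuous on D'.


The inverse of (P → Q) is (¬P → ¬Q). It is equivalent to the converse, not to the original.
Here P = 'f is uniformly continuous on D' and Q = 'f is continuous on D'.

If not (f is uniformly continuous on D), then not (f is continuous on D).


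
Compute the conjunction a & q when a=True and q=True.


Conjunction is true only when both operands are true.
Substitute: a=True, q=True.
True & True evaluates to True.

True


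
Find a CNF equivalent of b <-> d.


Step 1: Rewrite b ↔ d as (b → d) ∧ (d → b).
Step 2: Rewrite each implication as a disjunction.

((NOT b) OR d) AND ((NOT d) OR b)


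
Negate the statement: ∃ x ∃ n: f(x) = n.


Negation flips each quantifier (∀↔∃) and negates the inner predicate.
¬(∃ x ∃ n: φ) = ∀ x ∀ n: ¬φ.

∀ x ∀ n: ¬(f(x) = n)


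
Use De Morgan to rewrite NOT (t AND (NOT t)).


De Morgan: the negation of a conjunction is the disjunction of the negations.
Distribute NOT across AND, flipping it to OR, and negate each literal.

(NOT t) OR t


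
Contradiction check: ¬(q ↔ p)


Truth table over {p, q}:
p | q | φ
---------
F | F | F
T | F | T
F | T | T
T | T | F
Satisfying assignment at row 2: p=T, q=F gives T.

No, it is not a contradiction.


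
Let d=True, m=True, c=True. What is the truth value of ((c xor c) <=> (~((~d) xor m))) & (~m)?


Substitute d=True, m=True, c=True:
c xor c = True xor True = False
~d = False
(~d) xor m = False xor True = True
~((~d) xor m) = False
(c xor c) <=> (~((~d) xor m)) = False <=> False = True
~m = False
((c xor c) <=> (~((~d) xor m))) & (~m) = True & False = False

False


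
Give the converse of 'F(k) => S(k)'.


The converse of (P → Q) is (Q → P). It is not in general equivalent to the original.
Here P = 'F(k)' and Q = 'S(k)'.

If S(k), then F(k).


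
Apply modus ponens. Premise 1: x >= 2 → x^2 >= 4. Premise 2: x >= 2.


Modus ponens: from (P → Q) and P, infer Q.
P = 'x >= 2' is asserted, and P → Q holds, so Q follows.

x^2 >= 4.


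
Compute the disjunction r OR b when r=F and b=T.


Disjunction is false only when both operands are false.
Substitute: r=F, b=T.
F OR T evaluates to T.

T


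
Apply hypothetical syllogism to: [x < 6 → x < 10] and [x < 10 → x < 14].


Hypothetical syllogism: from (P → Q) and (Q → R), infer (P → R).
Chain the two implications through the shared middle term 'x < 10'.

x < 6 → x < 14


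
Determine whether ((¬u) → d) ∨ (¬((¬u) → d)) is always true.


Build the truth table over {d, u}:
d | u | φ
---------
F | F | T
T | F | T
F | T | T
T | T | T
Every row evaluates to true.

Yes, it is a tautology.


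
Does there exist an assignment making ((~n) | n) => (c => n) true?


Search for a satisfying assignment over {c, n}.
Try c=False, n=False: the formula evaluates to True.
A satisfying assignment exists.

Satisfiable.


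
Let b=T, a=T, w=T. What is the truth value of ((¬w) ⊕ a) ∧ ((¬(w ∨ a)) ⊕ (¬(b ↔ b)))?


Substitute b=T, a=T, w=T:
¬w = F
(¬w) ⊕ a = F ⊕ T = T
w ∨ a = T ∨ T = T
¬(w ∨ a) = F
b ↔ b = T ↔ T = T
¬(b ↔ b) = F
(¬(w ∨ a)) ⊕ (¬(b ↔ b)) = F ⊕ F = F
((¬w) ⊕ a) ∧ ((¬(w ∨ a)) ⊕ (¬(b ↔ b))) = T ∧ F = F

F


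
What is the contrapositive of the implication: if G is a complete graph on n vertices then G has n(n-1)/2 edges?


The contrapositive of (P → Q) is (¬Q → ¬P); it is logically equivalent to the original.
Here P = 'G is a complete graph on n vertices' and Q = 'G has n(n-1)/2 edges'.

If not (G has n(n-1)/2 edges), then not (G is a complete graph on n vertices).


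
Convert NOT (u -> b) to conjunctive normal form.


Step 1: Rewrite u → b as ¬u ∨ b.
Step 2: Negate: ¬(¬u ∨ b) = u ∧ ¬b (De Morgan + double negation).

u AND (NOT b)


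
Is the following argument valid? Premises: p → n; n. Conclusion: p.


This is affirming the consequent (fallacy). There exist truth assignments where the premises are all true but the conclusion is false.

Invalid.


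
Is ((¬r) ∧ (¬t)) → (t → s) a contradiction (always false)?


Truth table over {r, s, t}:
r | s | t | φ
-------------
F | F | F | T
T | F | F | T
F | T | F | T
T | T | F | T
F | F | T | T
T | F | T | T
F | T | T | T
T | T | T | T
Satisfying assignment at row 1: r=F, s=F, t=F gives T.

No, it is not a contradiction.


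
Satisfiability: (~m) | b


Search for a satisfying assignment over {b, m}.
Try b=False, m=False: the formula evaluates to True.
A satisfying assignment exists.

Satisfiable.


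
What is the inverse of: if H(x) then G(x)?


The inverse of (P → Q) is (¬P → ¬Q). It is equivalent to the converse, not to the original.
Here P = 'H(x)' and Q = 'G(x)'.

If not (H(x)), then not (G(x)).


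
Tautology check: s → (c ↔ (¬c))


Build the truth table over {c, s}:
c | s | φ
---------
F | F | T
T | F | T
F | T | F
T | T | F
Counterexample at row 3: with c=F, s=T, the formula is F.

No, it is not a tautology.


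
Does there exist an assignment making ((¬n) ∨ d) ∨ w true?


Search for a satisfying assignment over {d, n, w}.
Try d=F, n=F, w=F: the formula evaluates to T.
A satisfying assignment exists.

Satisfiable.


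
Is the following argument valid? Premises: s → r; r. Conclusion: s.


This is affirming the consequent (fallacy). There exist truth assignments where the premises are all true but the conclusion is false.

Invalid.


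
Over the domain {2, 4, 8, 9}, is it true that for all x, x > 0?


Evaluate the predicate on each element: 2:T, 4:T, 8:T, 9:T.
Every element satisfies the predicate.

T


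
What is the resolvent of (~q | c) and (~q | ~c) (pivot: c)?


The clauses contain complementary literals c and ~c.
Resolution eliminates this pair and disjoins the remaining literals (merging duplicates).

~q


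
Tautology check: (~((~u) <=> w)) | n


Build the truth table over {n, u, w}:
n | u | w | φ
-------------
False | False | False | True
True | False | False | True
False | True | False | False
True | True | False | True
False | False | True | False
True | False | True | True
False | True | True | True
True | True | True | True
Counterexample at row 3: with n=False, u=True, w=False, the formula is False.

No, it is not a tautology.


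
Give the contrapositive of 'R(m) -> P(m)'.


The contrapositive of (P → Q) is (¬Q → ¬P); it is logically equivalent to the original.
Here P = 'R(m)' and Q = 'P(m)'.

If not (P(m)), then not (R(m)).


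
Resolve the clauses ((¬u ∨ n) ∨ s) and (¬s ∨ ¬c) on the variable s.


The clauses contain complementary literals s and ¬s.
Resolution eliminates this pair and disjoins the remaining literals (merging duplicates).

((n ∨ ¬u) ∨ ¬c)


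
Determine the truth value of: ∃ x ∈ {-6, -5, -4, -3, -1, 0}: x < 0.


Evaluate the predicate on each element: -6:T, -5:T, -4:T, -3:T, -1:T, 0:F.
Witness x = -6 satisfies the predicate.

T


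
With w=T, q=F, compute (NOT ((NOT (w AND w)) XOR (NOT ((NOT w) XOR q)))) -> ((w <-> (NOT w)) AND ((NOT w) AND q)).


Substitute w=T, q=F:
… (earlier sub-steps elided)
(NOT w) XOR q = F XOR F = F
NOT ((NOT w) XOR q) = T
(NOT (w AND w)) XOR (NOT ((NOT w) XOR q)) = F XOR T = T
NOT ((NOT (w AND w)) XOR (NOT ((NOT w) XOR q))) = F
NOT w = F
w <-> (NOT w) = T <-> F = F
NOT w = F
(NOT w) AND q = F AND F = F
(w <-> (NOT w)) AND ((NOT w) AND q) = F AND F = F
(NOT ((NOT (w AND w)) XOR (NOT ((NOT w) XOR q)))) -> ((w <-> (NOT w)) AND ((NOT w) AND q)) = F -> F = T

T


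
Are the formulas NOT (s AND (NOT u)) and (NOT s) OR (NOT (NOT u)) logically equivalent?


Compare truth tables:
s | u | φ | ψ
-------------
F | F | T | T
T | F | F | F
F | T | T | T
T | T | T | T
The columns φ and ψ agree on every row.

Yes, they are logically equivalent.


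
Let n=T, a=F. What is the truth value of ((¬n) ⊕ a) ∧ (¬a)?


Substitute n=T, a=F:
¬n = F
(¬n) ⊕ a = F ⊕ F = F
¬a = T
((¬n) ⊕ a) ∧ (¬a) = F ∧ T = F

F


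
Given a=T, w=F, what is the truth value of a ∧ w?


Conjunction is true only when both operands are true.
Substitute: a=T, w=F.
T ∧ F evaluates to F.

F


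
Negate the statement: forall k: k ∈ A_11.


¬(forall x: φ) = exists x: ¬φ, and ¬(exists x: φ) = forall x: ¬φ.
Apply to the universal statement.

exists k: ~(k ∈ A_11)


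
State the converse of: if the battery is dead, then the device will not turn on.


The converse of (P → Q) is (Q → P). It is not in general equivalent to the original.
Here P = 'the battery is dead' and Q = 'the device will not turn on'.

If the device will not turn on, then the battery is dead.


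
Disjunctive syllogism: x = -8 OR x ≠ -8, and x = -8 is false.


Disjunctive syllogism: from (P ∨ Q) and ¬P, infer Q.
One disjunct, 'x = -8', is ruled out; the other must hold.

x ≠ -8


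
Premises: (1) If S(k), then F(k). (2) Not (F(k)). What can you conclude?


Modus tollens: from (P → Q) and ¬Q, infer ¬P.
Q = 'F(k)' is denied; since P → Q, P must also fail.

Not (S(k)).


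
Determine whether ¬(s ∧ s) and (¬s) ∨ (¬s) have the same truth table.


Compare truth tables:
s | φ | ψ
---------
F | T | T
T | F | F
The columns φ and ψ agree on every row.

Yes, they are logically equivalent.


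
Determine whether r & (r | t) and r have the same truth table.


Compare truth tables:
r | t | φ | ψ
-------------
False | False | False | False
True | False | True | True
False | True | False | False
True | True | True | True
The columns φ and ψ agree on every row.

Yes, they are logically equivalent.


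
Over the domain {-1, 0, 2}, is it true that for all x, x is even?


Evaluate the predicate on each element: -1:F, 0:T, 2:T.
Counterexample x = -1 fails the predicate.

F


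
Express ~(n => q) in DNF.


Step 1: Rewrite implication then negate: ¬(¬n ∨ q) = n ∧ ¬q.

n & (~q)


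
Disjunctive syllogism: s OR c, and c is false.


Disjunctive syllogism: from (P ∨ Q) and ¬P, infer Q.
One disjunct, 'c', is ruled out; the other must hold.

s


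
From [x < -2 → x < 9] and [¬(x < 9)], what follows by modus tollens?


Modus tollens: from (P → Q) and ¬Q, infer ¬P.
Q = 'x < 9' is denied; since P → Q, P must also fail.

Not (x < -2).


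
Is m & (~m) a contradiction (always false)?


Truth table over {m}:
m | φ
-----
False | False
True | False
Every row is false.

Yes, it is a contradiction.


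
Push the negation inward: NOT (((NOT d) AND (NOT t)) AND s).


De Morgan: the negation of a conjunction is the disjunction of the negations.
Distribute NOT across AND, flipping it to OR, and negate each literal.

(d OR t) OR (NOT s)


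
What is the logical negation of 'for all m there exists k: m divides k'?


Negation flips each quantifier (∀↔∃) and negates the inner predicate.
¬(for all m there exists k: φ) = there exists m for all k: ¬φ.

there exists m for all k: NOT(m divides k)


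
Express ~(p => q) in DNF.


Step 1: Rewrite implication then negate: ¬(¬p ∨ q) = p ∧ ¬q.

p & (~q)


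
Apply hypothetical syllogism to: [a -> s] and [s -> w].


Hypothetical syllogism: from (P → Q) and (Q → R), infer (P → R).
Chain the two implications through the shared middle term 's'.

a -> w


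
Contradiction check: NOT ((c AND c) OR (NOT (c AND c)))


Truth table over {c}:
c | φ
-----
F | F
T | F
Every row is false.

Yes, it is a contradiction.


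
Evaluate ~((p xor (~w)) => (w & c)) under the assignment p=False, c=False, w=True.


Substitute p=False, c=False, w=True:
~w = False
p xor (~w) = False xor False = False
w & c = True & False = False
(p xor (~w)) => (w & c) = False => False = True
~((p xor (~w)) => (w & c)) = False

False


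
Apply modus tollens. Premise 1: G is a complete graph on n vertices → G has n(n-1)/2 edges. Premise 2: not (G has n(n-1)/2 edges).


Modus tollens: from (P → Q) and ¬Q, infer ¬P.
Q = 'G has n(n-1)/2 edges' is denied; since P → Q, P must also fail.

Not (G is a complete graph on n vertices).


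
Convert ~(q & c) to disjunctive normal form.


Step 1: Apply De Morgan: ¬(q ∧ c) = ¬q ∨ ¬c.

(~q) | (~c)


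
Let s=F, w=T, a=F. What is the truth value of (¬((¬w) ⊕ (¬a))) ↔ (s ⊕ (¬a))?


Substitute s=F, w=T, a=F:
¬w = F
¬a = T
(¬w) ⊕ (¬a) = F ⊕ T = T
¬((¬w) ⊕ (¬a)) = F
¬a = T
s ⊕ (¬a) = F ⊕ T = T
(¬((¬w) ⊕ (¬a))) ↔ (s ⊕ (¬a)) = F ↔ T = F

F


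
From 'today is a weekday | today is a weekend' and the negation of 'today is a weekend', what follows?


Disjunctive syllogism: from (P ∨ Q) and ¬P, infer Q.
One disjunct, 'today is a weekend', is ruled out; the other must hold.

today is a weekday


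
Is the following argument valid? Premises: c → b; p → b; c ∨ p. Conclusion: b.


This matches the form of proof by cases: the conclusion follows in every model of the premises.

Valid.


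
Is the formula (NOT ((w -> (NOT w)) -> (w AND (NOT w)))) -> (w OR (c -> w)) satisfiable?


Search for a satisfying assignment over {c, w}.
Try c=F, w=F: the formula evaluates to T.
A satisfying assignment exists.

Satisfiable.


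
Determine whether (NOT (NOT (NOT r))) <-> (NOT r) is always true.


Build the truth table over {r}:
r | φ
-----
F | T
T | T
Every row evaluates to true.

Yes, it is a tautology.


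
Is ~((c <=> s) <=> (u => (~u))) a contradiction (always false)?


Truth table over {c, s, u}:
c | s | u | φ
-------------
False | False | False | False
True | False | False | True
False | True | False | True
True | True | False | False
False | False | True | True
True | False | True | False
False | True | True | False
True | True | True | True
Satisfying assignment at row 2: c=True, s=False, u=False gives True.

No, it is not a contradiction.


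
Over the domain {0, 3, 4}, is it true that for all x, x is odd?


Evaluate the predicate on each element: 0:F, 3:T, 4:F.
Counterexample x = 0 fails the predicate.

F


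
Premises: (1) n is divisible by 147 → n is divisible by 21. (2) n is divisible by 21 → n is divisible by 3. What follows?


Hypothetical syllogism: from (P → Q) and (Q → R), infer (P → R).
Chain the two implications through the shared middle term 'n is divisible by 21'.

n is divisible by 147 → n is divisible by 3


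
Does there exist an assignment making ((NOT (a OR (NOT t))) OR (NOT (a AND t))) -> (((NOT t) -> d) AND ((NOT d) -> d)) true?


Search for a satisfying assignment over {a, d, t}.
Try a=F, d=T, t=F: the formula evaluates to T.
A satisfying assignment exists.

Satisfiable.


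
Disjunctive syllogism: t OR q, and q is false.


Disjunctive syllogism: from (P ∨ Q) and ¬P, infer Q.
One disjunct, 'q', is ruled out; the other must hold.

t


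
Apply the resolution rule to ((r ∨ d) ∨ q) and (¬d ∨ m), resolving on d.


The clauses contain complementary literals d and ¬d.
Resolution eliminates this pair and disjoins the remaining literals (merging duplicates).

((q ∨ r) ∨ m)


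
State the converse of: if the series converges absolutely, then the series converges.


The converse of (P → Q) is (Q → P). It is not in general equivalent to the original.
Here P = 'the series converges absolutely' and Q = 'the series converges'.

If the series converges, then the series converges absolutely.


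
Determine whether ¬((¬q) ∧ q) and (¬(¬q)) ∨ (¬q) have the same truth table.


Compare truth tables:
q | φ | ψ
---------
F | T | T
T | T | T
The columns φ and ψ agree on every row.

Yes, they are logically equivalent.


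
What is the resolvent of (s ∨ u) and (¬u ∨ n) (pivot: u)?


The clauses contain complementary literals u and ¬u.
Resolution eliminates this pair and disjoins the remaining literals (merging duplicates).

(s ∨ n)


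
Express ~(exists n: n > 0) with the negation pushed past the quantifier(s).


¬(forall x: φ) = exists x: ¬φ, and ¬(exists x: φ) = forall x: ¬φ.
Apply to the existential statement.

forall n: ~(n > 0)


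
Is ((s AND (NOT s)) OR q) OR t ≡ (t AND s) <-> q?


Compare truth tables:
q | s | t | φ | ψ
-----------------
F | F | F | F | T
T | F | F | T | F
F | T | F | F | T
T | T | F | T | F
F | F | T | T | T
T | F | T | T | F
F | T | T | T | F
T | T | T | T | T
They differ at row 1 (q=F, s=F, t=F): φ=F but ψ=T.

No, they are not logically equivalent.


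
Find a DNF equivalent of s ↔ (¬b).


Step 1: s ↔ (¬b) is true exactly when both agree: (s ∧ (¬b)) ∨ (¬s ∧ ¬(¬b)).
Step 2: Eliminate any double negations (¬¬X = X).

(s ∧ (¬b)) ∨ ((¬s) ∧ b)


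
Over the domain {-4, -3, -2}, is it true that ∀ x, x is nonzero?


Evaluate the predicate on each element: -4:T, -3:T, -2:T.
Every element satisfies the predicate.

T


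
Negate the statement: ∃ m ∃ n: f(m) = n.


Negation flips each quantifier (∀↔∃) and negates the inner predicate.
¬(∃ m ∃ n: φ) = ∀ m ∀ n: ¬φ.

∀ m ∀ n: ¬(f(m) = n)


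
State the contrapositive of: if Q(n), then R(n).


The contrapositive of (P → Q) is (¬Q → ¬P); it is logically equivalent to the original.
Here P = 'Q(n)' and Q = 'R(n)'.

If not (R(n)), then not (Q(n)).


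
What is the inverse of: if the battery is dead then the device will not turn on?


The inverse of (P → Q) is (¬P → ¬Q). It is equivalent to the converse, not to the original.
Here P = 'the battery is dead' and Q = 'the device will not turn on'.

If not (the battery is dead), then not (the device will not turn on).


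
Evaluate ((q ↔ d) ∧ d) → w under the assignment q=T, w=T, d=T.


Substitute q=T, w=T, d=T:
q ↔ d = T ↔ T = T
(q ↔ d) ∧ d = T ∧ T = T
((q ↔ d) ∧ d) → w = T → T = T

T


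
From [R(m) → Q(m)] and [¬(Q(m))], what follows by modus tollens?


Modus tollens: from (P → Q) and ¬Q, infer ¬P.
Q = 'Q(m)' is denied; since P → Q, P must also fail.

Not (R(m)).


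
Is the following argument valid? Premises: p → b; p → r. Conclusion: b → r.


This is (no valid rule). There exist truth assignments where the premises are all true but the conclusion is false.

Invalid.


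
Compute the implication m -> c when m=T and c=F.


Implication is false only when antecedent is true and consequent is false.
Substitute: m=T, c=F.
T -> F evaluates to F.

F


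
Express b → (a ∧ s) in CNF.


Step 1: Rewrite b → (a ∧ s) as ¬b ∨ (a ∧ s).
Step 2: Distribute ∨ over ∧.

((¬b) ∨ a) ∧ ((¬b) ∨ s)


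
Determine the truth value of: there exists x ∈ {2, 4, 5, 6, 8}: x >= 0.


Evaluate the predicate on each element: 2:T, 4:T, 5:T, 6:T, 8:T.
Witness x = 2 satisfies the predicate.

T


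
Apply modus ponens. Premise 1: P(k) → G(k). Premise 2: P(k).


Modus ponens: from (P → Q) and P, infer Q.
P = 'P(k)' is asserted, and P → Q holds, so Q follows.

G(k).


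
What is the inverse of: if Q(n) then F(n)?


The inverse of (P → Q) is (¬P → ¬Q). It is equivalent to the converse, not to the original.
Here P = 'Q(n)' and Q = 'F(n)'.

If not (Q(n)), then not (F(n)).


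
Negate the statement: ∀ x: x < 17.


¬(∀ x: φ) = ∃ x: ¬φ, and ¬(∃ x: φ) = ∀ x: ¬φ.
Apply to the universal statement.

∃ x: ¬(x < 17)


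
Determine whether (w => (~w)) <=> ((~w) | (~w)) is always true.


Build the truth table over {w}:
w | φ
-----
False | True
True | True
Every row evaluates to true.

Yes, it is a tautology.


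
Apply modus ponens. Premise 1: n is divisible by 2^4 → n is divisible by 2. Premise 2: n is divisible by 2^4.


Modus ponens: from (P → Q) and P, infer Q.
P = 'n is divisible by 2^4' is asserted, and P → Q holds, so Q follows.

n is divisible by 2.


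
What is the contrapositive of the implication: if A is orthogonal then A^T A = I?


The contrapositive of (P → Q) is (¬Q → ¬P); it is logically equivalent to the original.
Here P = 'A is orthogonal' and Q = 'A^T A = I'.

If not (A^T A = I), then not (A is orthogonal).


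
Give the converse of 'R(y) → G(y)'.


The converse of (P → Q) is (Q → P). It is not in general equivalent to the original.
Here P = 'R(y)' and Q = 'G(y)'.

If G(y), then R(y).


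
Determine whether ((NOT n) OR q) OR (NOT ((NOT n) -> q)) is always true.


Build the truth table over {n, q}:
n | q | φ
---------
F | F | T
T | F | F
F | T | T
T | T | T
Counterexample at row 2: with n=T, q=F, the formula is F.

No, it is not a tautology.


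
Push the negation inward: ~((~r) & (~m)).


De Morgan: the negation of a conjunction is the disjunction of the negations.
Distribute ~ across &, flipping it to |, and negate each literal.

r | m


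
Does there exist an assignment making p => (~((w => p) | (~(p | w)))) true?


Search for a satisfying assignment over {p, w}.
Try p=False, w=False: the formula evaluates to True.
A satisfying assignment exists.

Satisfiable.


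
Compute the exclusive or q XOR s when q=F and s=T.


Exclusive or is true when exactly one operand is true.
Substitute: q=F, s=T.
F XOR T evaluates to T.

T


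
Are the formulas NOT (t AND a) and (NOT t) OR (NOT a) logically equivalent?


Compare truth tables:
a | t | φ | ψ
-------------
F | F | T | T
T | F | T | T
F | T | T | T
T | T | F | F
The columns φ and ψ agree on every row.

Yes, they are logically equivalent.


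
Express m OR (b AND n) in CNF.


Step 1: Distribute ∨ over ∧: m ∨ (b ∧ n) = (m ∨ b) ∧ (m ∨ n).

(m OR b) AND (m OR n)


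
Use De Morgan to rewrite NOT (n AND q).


De Morgan: the negation of a conjunction is the disjunction of the negations.
Distribute NOT across AND, flipping it to OR, and negate each literal.

(NOT n) OR (NOT q)


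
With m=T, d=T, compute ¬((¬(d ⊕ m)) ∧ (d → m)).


Substitute m=T, d=T:
d ⊕ m = T ⊕ T = F
¬(d ⊕ m) = T
d → m = T → T = T
(¬(d ⊕ m)) ∧ (d → m) = T ∧ T = T
¬((¬(d ⊕ m)) ∧ (d → m)) = F

F


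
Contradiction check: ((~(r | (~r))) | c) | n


Truth table over {c, n, r}:
c | n | r | φ
-------------
False | False | False | False
True | False | False | True
False | True | False | True
True | True | False | True
False | False | True | False
True | False | True | True
False | True | True | True
True | True | True | True
Satisfying assignment at row 2: c=True, n=False, r=False gives True.

No, it is not a contradiction.


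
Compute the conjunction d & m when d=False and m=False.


Conjunction is true only when both operands are true.
Substitute: d=False, m=False.
False & False evaluates to False.

False


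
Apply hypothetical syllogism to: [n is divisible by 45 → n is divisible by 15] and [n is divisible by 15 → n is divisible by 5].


Hypothetical syllogism: from (P → Q) and (Q → R), infer (P → R).
Chain the two implications through the shared middle term 'n is divisible by 15'.

n is divisible by 45 → n is divisible by 5


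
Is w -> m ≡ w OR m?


Compare truth tables:
m | w | φ | ψ
-------------
F | F | T | F
T | F | T | T
F | T | F | T
T | T | T | T
They differ at row 1 (m=F, w=F): φ=T but ψ=F.

No, they are not logically equivalent.


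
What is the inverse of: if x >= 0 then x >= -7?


The inverse of (P → Q) is (¬P → ¬Q). It is equivalent to the converse, not to the original.
Here P = 'x >= 0' and Q = 'x >= -7'.

If not (x >= 0), then not (x >= -7).


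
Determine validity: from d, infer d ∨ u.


This matches the form of disjunction introduction: the conclusion follows in every model of the premises.

Valid.


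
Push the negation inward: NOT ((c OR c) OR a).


De Morgan: the negation of a disjunction is the conjunction of the negations.
Distribute NOT across OR, flipping it to AND, and negate each literal.

((NOT c) AND (NOT c)) AND (NOT a)


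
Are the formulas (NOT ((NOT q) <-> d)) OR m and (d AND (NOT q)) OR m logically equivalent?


Compare truth tables:
d | m | q | φ | ψ
-----------------
F | F | F | T | F
T | F | F | F | T
F | T | F | T | T
T | T | F | T | T
F | F | T | F | F
T | F | T | T | F
F | T | T | T | T
T | T | T | T | T
They differ at row 1 (d=F, m=F, q=F): φ=T but ψ=F.

No, they are not logically equivalent.


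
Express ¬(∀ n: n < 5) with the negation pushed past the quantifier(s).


¬(∀ x: φ) = ∃ x: ¬φ, and ¬(∃ x: φ) = ∀ x: ¬φ.
Apply to the universal statement.

∃ n: ¬(n < 5)


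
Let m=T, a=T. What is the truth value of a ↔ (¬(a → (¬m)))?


Substitute m=T, a=T:
¬m = F
a → (¬m) = T → F = F
¬(a → (¬m)) = T
a ↔ (¬(a → (¬m))) = T ↔ T = T

T


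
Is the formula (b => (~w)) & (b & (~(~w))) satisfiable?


Check all 4 assignments over {b, w}:
b | w | φ
---------
False | False | False
True | False | False
False | True | False
True | True | False
No assignment makes the formula true.

Unsatisfiable.


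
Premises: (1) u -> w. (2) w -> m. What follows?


Hypothetical syllogism: from (P → Q) and (Q → R), infer (P → R).
Chain the two implications through the shared middle term 'w'.

u -> m


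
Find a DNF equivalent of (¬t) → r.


Step 1: Rewrite (¬t) → r as ¬(¬t) ∨ r.
Step 2: Eliminate any double negations (¬¬X = X).

t ∨ r


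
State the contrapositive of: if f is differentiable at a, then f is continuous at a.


The contrapositive of (P → Q) is (¬Q → ¬P); it is logically equivalent to the original.
Here P = 'f is differentiable at a' and Q = 'f is continuous at a'.

If not (f is continuous at a), then not (f is differentiable at a).


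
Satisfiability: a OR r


Search for a satisfying assignment over {a, r}.
Try a=T, r=F: the formula evaluates to T.
A satisfying assignment exists.

Satisfiable.


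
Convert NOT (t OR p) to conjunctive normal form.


Step 1: Apply De Morgan: ¬(t ∨ p) = ¬t ∧ ¬p.

(NOT t) AND (NOT p)


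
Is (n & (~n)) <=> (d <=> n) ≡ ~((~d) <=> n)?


Compare truth tables:
d | n | φ | ψ
-------------
False | False | False | True
True | False | True | False
False | True | True | False
True | True | False | True
They differ at row 1 (d=False, n=False): φ=False but ψ=True.

No, they are not logically equivalent.


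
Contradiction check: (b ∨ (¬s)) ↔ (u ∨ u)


Truth table over {b, s, u}:
b | s | u | φ
-------------
F | F | F | F
T | F | F | F
F | T | F | T
T | T | F | F
F | F | T | T
T | F | T | T
F | T | T | F
T | T | T | T
Satisfying assignment at row 3: b=F, s=T, u=F gives T.

No, it is not a contradiction.


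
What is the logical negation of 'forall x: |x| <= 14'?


¬(forall x: φ) = exists x: ¬φ, and ¬(exists x: φ) = forall x: ¬φ.
Apply to the universal statement.

exists x: ~(|x| <= 14)


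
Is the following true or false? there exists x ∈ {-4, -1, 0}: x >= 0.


Evaluate the predicate on each element: -4:F, -1:F, 0:T.
Witness x = 0 satisfies the predicate.

T


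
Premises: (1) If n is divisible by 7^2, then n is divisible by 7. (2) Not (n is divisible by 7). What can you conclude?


Modus tollens: from (P → Q) and ¬Q, infer ¬P.
Q = 'n is divisible by 7' is denied; since P → Q, P must also fail.

Not (n is divisible by 7^2).


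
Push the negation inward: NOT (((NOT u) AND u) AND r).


De Morgan: the negation of a conjunction is the disjunction of the negations.
Distribute NOT across AND, flipping it to OR, and negate each literal.

(u OR (NOT u)) OR (NOT r)


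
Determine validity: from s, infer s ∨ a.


This matches the form of disjunction introduction: the conclusion follows in every model of the premises.

Valid.


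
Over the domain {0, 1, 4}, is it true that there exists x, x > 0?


Evaluate the predicate on each element: 0:F, 1:T, 4:T.
Witness x = 1 satisfies the predicate.

T


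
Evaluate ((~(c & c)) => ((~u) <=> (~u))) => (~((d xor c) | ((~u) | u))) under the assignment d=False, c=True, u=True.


Substitute d=False, c=True, u=True:
… (earlier sub-steps elided)
~u = False
~u = False
(~u) <=> (~u) = False <=> False = True
(~(c & c)) => ((~u) <=> (~u)) = False => True = True
d xor c = False xor True = True
~u = False
(~u) | u = False | True = True
(d xor c) | ((~u) | u) = True | True = True
~((d xor c) | ((~u) | u)) = False
((~(c & c)) => ((~u) <=> (~u))) => (~((d xor c) | ((~u) | u))) = True => False = False

False


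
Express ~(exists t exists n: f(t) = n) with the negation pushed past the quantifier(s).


Negation flips each quantifier (∀↔∃) and negates the inner predicate.
¬(exists t exists n: φ) = forall t forall n: ¬φ.

forall t forall n: ~(f(t) = n)


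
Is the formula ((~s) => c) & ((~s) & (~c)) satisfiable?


Check all 4 assignments over {c, s}:
c | s | φ
---------
False | False | False
True | False | False
False | True | False
True | True | False
No assignment makes the formula true.

Unsatisfiable.


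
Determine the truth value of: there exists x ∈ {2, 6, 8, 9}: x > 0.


Evaluate the predicate on each element: 2:T, 6:T, 8:T, 9:T.
Witness x = 2 satisfies the predicate.

T


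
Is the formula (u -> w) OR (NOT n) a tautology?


Build the truth table over {n, u, w}:
n | u | w | φ
-------------
F | F | F | T
T | F | F | T
F | T | F | T
T | T | F | F
F | F | T | T
T | F | T | T
F | T | T | T
T | T | T | T
Counterexample at row 4: with n=T, u=T, w=F, the formula is F.

No, it is not a tautology.


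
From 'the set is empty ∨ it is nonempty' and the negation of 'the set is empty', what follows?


Disjunctive syllogism: from (P ∨ Q) and ¬P, infer Q.
One disjunct, 'the set is empty', is ruled out; the other must hold.

it is nonempty


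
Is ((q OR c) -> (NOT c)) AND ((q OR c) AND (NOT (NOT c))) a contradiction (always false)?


Truth table over {c, q}:
c | q | φ
---------
F | F | F
T | F | F
F | T | F
T | T | F
Every row is false.

Yes, it is a contradiction.


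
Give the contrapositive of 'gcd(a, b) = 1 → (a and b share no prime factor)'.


The contrapositive of (P → Q) is (¬Q → ¬P); it is logically equivalent to the original.
Here P = 'gcd(a, b) = 1' and Q = '(a and b share no prime factor)'.

If not ((a and b share no prime factor)), then not (gcd(a, b) = 1).


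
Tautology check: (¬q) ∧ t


Build the truth table over {q, t}:
q | t | φ
---------
F | F | F
T | F | F
F | T | T
T | T | F
Counterexample at row 1: with q=F, t=F, the formula is F.

No, it is not a tautology.


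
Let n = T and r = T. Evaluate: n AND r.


Conjunction is true only when both operands are true.
Substitute: n=T, r=T.
T AND T evaluates to T.

T


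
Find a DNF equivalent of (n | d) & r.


Step 1: Distribute ∧ over ∨: (n ∨ d) ∧ r = (n ∧ r) ∨ (d ∧ r).

(n & r) | (d & r)


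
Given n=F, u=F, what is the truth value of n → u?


Implication is false only when antecedent is true and consequent is false.
Substitute: n=F, u=F.
F → F evaluates to T.

T


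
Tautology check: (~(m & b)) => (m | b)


Build the truth table over {b, m}:
b | m | φ
---------
False | False | False
True | False | True
False | True | True
True | True | True
Counterexample at row 1: with b=False, m=False, the formula is False.

No, it is not a tautology.


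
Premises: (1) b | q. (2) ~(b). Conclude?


Disjunctive syllogism: from (P ∨ Q) and ¬P, infer Q.
One disjunct, 'b', is ruled out; the other must hold.

q


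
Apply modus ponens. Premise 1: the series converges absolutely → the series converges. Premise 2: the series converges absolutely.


Modus ponens: from (P → Q) and P, infer Q.
P = 'the series converges absolutely' is asserted, and P → Q holds, so Q follows.

the series converges.


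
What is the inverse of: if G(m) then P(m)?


The inverse of (P → Q) is (¬P → ¬Q). It is equivalent to the converse, not to the original.
Here P = 'G(m)' and Q = 'P(m)'.

If not (G(m)), then not (P(m)).


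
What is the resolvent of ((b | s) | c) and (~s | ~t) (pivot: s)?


The clauses contain complementary literals s and ~s.
Resolution eliminates this pair and disjoins the remaining literals (merging duplicates).

((c | b) | ~t)


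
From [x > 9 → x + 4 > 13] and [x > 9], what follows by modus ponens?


Modus ponens: from (P → Q) and P, infer Q.
P = 'x > 9' is asserted, and P → Q holds, so Q follows.

x + 4 > 13.


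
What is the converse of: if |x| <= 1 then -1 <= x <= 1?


The converse of (P → Q) is (Q → P). It is not in general equivalent to the original.
Here P = '|x| <= 1' and Q = '-1 <= x <= 1'.

If -1 <= x <= 1, then |x| <= 1.


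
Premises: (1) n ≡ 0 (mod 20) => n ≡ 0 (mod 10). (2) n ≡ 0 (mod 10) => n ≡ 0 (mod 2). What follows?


Hypothetical syllogism: from (P → Q) and (Q → R), infer (P → R).
Chain the two implications through the shared middle term 'n ≡ 0 (mod 10)'.

n ≡ 0 (mod 20) => n ≡ 0 (mod 2)


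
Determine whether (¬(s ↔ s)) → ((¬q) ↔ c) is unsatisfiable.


Truth table over {c, q, s}:
c | q | s | φ
-------------
F | F | F | T
T | F | F | T
F | T | F | T
T | T | F | T
F | F | T | T
T | F | T | T
F | T | T | T
T | T | T | T
Satisfying assignment at row 1: c=F, q=F, s=F gives T.

No, it is not a contradiction.


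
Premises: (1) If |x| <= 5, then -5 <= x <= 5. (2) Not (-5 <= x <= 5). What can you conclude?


Modus tollens: from (P → Q) and ¬Q, infer ¬P.
Q = '-5 <= x <= 5' is denied; since P → Q, P must also fail.

Not (|x| <= 5).


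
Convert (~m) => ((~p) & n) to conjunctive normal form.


Step 1: Rewrite (¬m) → ((¬p) ∧ n) as ¬(¬m) ∨ ((¬p) ∧ n).
Step 2: Distribute ∨ over ∧.
Step 3: Eliminate any double negations (¬¬X = X).

(m | (~p)) & (m | n)


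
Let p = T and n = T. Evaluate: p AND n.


Conjunction is true only when both operands are true.
Substitute: p=T, n=T.
T AND T evaluates to T.

T


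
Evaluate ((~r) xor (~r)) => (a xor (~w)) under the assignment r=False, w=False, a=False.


Substitute r=False, w=False, a=False:
~r = True
~r = True
(~r) xor (~r) = True xor True = False
~w = True
a xor (~w) = False xor True = True
((~r) xor (~r)) => (a xor (~w)) = False => True = True

True


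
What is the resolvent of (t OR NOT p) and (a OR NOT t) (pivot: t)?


The clauses contain complementary literals t and NOTt.
Resolution eliminates this pair and disjoins the remaining literals (merging duplicates).

(NOT p OR a)


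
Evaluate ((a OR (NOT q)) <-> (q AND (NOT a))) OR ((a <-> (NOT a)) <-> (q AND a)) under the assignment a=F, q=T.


Substitute a=F, q=T:
NOT q = F
a OR (NOT q) = F OR F = F
NOT a = T
q AND (NOT a) = T AND T = T
(a OR (NOT q)) <-> (q AND (NOT a)) = F <-> T = F
NOT a = T
a <-> (NOT a) = F <-> T = F
q AND a = T AND F = F
(a <-> (NOT a)) <-> (q AND a) = F <-> F = T
((a OR (NOT q)) <-> (q AND (NOT a))) OR ((a <-> (NOT a)) <-> (q AND a)) = F OR T = T

T
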